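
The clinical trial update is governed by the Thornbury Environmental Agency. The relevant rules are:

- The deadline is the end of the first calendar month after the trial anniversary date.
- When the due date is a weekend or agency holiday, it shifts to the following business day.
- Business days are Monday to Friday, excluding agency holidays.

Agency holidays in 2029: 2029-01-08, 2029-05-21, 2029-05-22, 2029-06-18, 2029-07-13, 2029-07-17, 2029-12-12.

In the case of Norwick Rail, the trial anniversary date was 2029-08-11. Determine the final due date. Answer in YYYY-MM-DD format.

2029-10-01

1 month after 2029-08-11 falls in September 2029; the last day of that month is 2029-09-30.
2029-09-30 is a Sunday, so it moves to the next business day, 2029-10-01 (Monday).
Final deadline: 2029-10-01.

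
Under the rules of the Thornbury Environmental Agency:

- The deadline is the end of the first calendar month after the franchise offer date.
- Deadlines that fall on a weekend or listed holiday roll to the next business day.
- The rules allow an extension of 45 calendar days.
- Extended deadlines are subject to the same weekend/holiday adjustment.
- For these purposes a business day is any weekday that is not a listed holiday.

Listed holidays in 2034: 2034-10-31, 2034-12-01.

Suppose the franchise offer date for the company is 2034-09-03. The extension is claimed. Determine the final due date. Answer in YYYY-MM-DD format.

2034-12-18

1 month after 2034-09-03 falls in October 2034; the last day of that month is 2034-10-31.
Because 2034-10-31 is a listed holiday, the deadline becomes 2034-11-01 (Wednesday).
Applying the 45-calendar-day extension: 2034-11-01 + 45 days = 2034-12-16.
2034-12-16 is a Saturday, so it moves to the next business day, 2034-12-18 (Monday).
Deadline: 2034-12-18.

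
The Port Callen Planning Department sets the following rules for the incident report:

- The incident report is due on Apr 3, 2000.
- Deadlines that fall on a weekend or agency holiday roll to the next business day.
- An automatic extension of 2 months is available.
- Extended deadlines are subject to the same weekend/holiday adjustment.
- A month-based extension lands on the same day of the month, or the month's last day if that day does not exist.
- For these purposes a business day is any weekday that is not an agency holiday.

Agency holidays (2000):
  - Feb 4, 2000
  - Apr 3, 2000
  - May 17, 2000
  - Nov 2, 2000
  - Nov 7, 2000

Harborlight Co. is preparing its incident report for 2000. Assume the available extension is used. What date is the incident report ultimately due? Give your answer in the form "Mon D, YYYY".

The statutory due date is Apr 3, 2000.
Apr 3, 2000 falls on a listed holiday. Rolling to the next business day gives Apr 4, 2000, a Tuesday.
Applying the 2 months extension: 2 months after Apr 4, 2000 is Jun 4, 2000.
Jun 4, 2000 is a Sunday, so it moves to the next business day, Jun 5, 2000 (Monday).
The final due date is Jun 5, 2000.

Jun 5, 2000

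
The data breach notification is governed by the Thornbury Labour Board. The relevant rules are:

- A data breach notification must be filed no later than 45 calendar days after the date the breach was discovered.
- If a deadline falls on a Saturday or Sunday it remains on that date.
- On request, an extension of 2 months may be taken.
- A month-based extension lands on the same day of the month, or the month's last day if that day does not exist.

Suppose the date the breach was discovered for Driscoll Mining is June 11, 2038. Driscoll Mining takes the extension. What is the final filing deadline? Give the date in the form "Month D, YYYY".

Trigger date June 11, 2038 + 45 calendar days = July 26, 2038.
July 26, 2038 is a Monday; no weekend or holiday adjustment applies.
Applying the 2 months extension: 2 months after July 26, 2038 is September 26, 2038.
September 26, 2038 falls on a Sunday. The rules make no weekend/holiday allowance, so it remains September 26, 2038.
Deadline: September 26, 2038.

September 26, 2038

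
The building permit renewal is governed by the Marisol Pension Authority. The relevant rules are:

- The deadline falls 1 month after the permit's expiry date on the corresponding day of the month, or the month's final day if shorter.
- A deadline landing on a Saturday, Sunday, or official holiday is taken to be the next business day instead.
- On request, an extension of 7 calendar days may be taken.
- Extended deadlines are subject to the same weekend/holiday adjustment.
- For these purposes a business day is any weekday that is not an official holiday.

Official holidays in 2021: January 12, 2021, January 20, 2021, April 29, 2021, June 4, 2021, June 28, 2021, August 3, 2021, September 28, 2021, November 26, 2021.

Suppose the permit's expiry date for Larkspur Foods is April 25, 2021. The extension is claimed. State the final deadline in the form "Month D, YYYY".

1 month after April 25, 2021, on the same day of the month, is May 25, 2021.
May 25, 2021 falls on a Tuesday, which is a business day, so no adjustment is needed.
The 7-calendar-day extension moves the deadline from May 25, 2021 to June 1, 2021.
June 1, 2021 falls on a Tuesday, which is a business day, so no adjustment is needed.
Final deadline: June 1, 2021.

June 1, 2021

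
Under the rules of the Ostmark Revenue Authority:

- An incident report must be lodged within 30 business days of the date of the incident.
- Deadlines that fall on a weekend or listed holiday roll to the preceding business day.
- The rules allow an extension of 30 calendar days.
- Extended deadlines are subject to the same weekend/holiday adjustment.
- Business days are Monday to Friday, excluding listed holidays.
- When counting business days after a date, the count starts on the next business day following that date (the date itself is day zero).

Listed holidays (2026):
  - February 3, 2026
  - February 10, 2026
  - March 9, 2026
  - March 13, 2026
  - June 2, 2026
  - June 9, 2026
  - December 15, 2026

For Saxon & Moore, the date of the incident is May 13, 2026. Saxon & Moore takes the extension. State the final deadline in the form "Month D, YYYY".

30 business days after May 13, 2026, excluding weekends and holidays, is June 26, 2026.
Since June 26, 2026 is a Friday and not a holiday, the date is unchanged.
Add the 30 calendar-day extension to June 26, 2026: July 26, 2026.
July 26, 2026 is a Sunday; the preceding business day is July 24, 2026 (Friday).
Deadline: July 24, 2026.

July 24, 2026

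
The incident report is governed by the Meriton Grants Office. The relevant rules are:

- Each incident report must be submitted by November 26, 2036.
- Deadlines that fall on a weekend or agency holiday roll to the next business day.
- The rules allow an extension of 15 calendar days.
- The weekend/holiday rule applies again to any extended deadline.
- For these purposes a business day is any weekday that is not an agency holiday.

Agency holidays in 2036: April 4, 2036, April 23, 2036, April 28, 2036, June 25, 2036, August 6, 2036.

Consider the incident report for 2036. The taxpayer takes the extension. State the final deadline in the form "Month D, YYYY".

The statutory due date is November 26, 2036.
November 26, 2036 is a Wednesday and not a listed holiday, so it stands.
Applying the 15-calendar-day extension: November 26, 2036 + 15 days = December 11, 2036.
December 11, 2036 is a Thursday and not a listed holiday, so it stands.
So the filing is due December 11, 2036.

December 11, 2036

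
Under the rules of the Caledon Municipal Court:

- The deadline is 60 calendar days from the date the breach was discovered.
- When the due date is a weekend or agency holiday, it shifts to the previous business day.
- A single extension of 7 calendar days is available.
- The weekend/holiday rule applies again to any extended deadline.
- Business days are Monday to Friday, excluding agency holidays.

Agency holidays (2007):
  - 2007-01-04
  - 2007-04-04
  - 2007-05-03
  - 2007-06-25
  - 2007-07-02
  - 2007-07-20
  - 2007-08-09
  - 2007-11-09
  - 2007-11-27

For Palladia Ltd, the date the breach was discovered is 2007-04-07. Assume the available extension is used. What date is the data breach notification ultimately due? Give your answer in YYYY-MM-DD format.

Trigger date 2007-04-07 + 60 calendar days = 2007-06-06.
2007-06-06 is a Wednesday and not a listed holiday, so it stands.
Add the 7 calendar-day extension to 2007-06-06: 2007-06-13.
2007-06-13 (Wednesday) is already a business day.
Final deadline: 2007-06-13.

2007-06-13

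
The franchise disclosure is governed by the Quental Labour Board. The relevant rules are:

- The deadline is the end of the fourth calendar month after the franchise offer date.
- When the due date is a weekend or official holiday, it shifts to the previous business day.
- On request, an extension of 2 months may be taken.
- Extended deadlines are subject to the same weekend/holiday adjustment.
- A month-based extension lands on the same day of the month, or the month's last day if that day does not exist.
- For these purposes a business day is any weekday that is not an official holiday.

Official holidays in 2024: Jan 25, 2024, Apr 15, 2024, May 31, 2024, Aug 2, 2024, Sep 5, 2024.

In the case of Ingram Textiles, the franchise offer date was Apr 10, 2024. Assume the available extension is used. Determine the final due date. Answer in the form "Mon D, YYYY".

Oct 30, 2024

4 months after Apr 10, 2024 is August 2024; that month ends on Aug 31, 2024.
Aug 31, 2024 is a Saturday, so it moves to the preceding business day, Aug 30, 2024 (Friday).
Applying the 2 months extension: 2 months after Aug 30, 2024 is Oct 30, 2024.
Since Oct 30, 2024 is a Wednesday and not a holiday, the date is unchanged.
The final due date is Oct 30, 2024.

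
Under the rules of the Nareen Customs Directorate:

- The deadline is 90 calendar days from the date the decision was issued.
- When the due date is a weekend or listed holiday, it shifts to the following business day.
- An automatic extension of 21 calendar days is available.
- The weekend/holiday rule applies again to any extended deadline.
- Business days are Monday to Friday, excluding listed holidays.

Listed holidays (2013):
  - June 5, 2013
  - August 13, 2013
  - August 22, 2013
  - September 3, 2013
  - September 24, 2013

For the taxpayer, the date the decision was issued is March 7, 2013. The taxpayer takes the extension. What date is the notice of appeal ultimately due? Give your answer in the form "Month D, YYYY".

From March 7, 2013, 90 calendar days later is June 5, 2013.
June 5, 2013 is a listed holiday; the next business day is June 6, 2013 (Thursday).
Applying the 21-calendar-day extension: June 6, 2013 + 21 days = June 27, 2013.
June 27, 2013 is a Thursday and not a listed holiday, so it stands.
The final due date is June 27, 2013.

June 27, 2013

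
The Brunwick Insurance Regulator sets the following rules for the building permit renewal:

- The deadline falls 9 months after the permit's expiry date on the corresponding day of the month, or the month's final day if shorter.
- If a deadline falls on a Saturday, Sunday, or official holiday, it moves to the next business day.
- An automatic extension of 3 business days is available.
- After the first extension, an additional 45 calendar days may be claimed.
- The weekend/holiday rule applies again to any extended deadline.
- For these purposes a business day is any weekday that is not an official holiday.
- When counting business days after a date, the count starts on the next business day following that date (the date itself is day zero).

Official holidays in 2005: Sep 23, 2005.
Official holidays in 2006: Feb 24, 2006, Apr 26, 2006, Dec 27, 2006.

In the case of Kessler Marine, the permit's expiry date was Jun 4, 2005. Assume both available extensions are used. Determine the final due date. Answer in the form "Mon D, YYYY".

Apr 24, 2006

Moving 9 months forward from Jun 4, 2005 on the corresponding day gives Mar 4, 2006.
Mar 4, 2006 is a Saturday; the next business day is Mar 6, 2006 (Monday).
The 3-business-day extension runs from Mar 6, 2006 to Mar 9, 2006.
Mar 9, 2006 falls on a Thursday, which is a business day, so no adjustment is needed.
The 45-calendar-day extension moves the deadline from Mar 9, 2006 to Apr 23, 2006.
Because Apr 23, 2006 is a Sunday, the deadline becomes Apr 24, 2006 (Monday).
Deadline: Apr 24, 2006.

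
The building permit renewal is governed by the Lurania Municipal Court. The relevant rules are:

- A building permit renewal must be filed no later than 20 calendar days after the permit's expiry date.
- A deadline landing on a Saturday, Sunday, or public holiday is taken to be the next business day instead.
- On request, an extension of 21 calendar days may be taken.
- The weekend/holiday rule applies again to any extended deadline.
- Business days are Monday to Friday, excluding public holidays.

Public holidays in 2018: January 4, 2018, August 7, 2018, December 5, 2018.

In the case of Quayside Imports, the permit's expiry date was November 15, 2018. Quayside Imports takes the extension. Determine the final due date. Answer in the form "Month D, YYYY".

Trigger date November 15, 2018 + 20 calendar days = December 5, 2018.
Because December 5, 2018 is a listed holiday, the deadline becomes December 6, 2018 (Thursday).
With the 21-day extension, December 6, 2018 becomes December 27, 2018.
Since December 27, 2018 is a Thursday and not a holiday, the date is unchanged.
The final due date is December 27, 2018.

December 27, 2018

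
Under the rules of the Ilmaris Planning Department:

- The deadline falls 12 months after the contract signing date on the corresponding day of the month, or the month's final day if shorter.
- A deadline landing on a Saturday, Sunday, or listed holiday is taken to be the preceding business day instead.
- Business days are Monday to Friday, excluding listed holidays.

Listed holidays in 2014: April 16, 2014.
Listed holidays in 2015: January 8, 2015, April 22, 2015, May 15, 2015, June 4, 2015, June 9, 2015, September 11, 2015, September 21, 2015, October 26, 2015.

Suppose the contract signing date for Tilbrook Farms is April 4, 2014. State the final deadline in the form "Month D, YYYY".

April 3, 2015

12 months after April 4, 2014, on the same day of the month, is April 4, 2015.
April 4, 2015 falls on a Saturday. Rolling to the preceding business day gives April 3, 2015, a Friday.
Deadline: April 3, 2015.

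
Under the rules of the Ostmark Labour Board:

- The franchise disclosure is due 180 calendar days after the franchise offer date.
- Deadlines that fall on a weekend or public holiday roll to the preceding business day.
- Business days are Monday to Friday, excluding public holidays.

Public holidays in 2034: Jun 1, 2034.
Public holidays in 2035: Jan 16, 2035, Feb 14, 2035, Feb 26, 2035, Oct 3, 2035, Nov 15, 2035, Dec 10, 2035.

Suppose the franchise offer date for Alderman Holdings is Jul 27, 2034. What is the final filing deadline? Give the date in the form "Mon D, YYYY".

Jan 23, 2035

Trigger date Jul 27, 2034 + 180 calendar days = Jan 23, 2035.
Jan 23, 2035 is a Tuesday and not a listed holiday, so it stands.
The final due date is Jan 23, 2035.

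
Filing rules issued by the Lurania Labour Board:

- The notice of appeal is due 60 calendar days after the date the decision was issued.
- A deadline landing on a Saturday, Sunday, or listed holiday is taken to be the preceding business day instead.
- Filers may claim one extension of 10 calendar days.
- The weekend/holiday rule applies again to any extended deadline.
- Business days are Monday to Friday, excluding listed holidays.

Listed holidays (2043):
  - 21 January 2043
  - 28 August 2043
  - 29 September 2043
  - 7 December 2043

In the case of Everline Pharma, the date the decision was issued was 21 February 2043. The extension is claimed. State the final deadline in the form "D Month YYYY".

1 May 2043

Adding 60 calendar days to 21 February 2043 gives 22 April 2043.
Since 22 April 2043 is a Wednesday and not a holiday, the date is unchanged.
With the 10-day extension, 22 April 2043 becomes 2 May 2043.
2 May 2043 falls on a Saturday. Rolling to the preceding business day gives 1 May 2043, a Friday.
Deadline: 1 May 2043.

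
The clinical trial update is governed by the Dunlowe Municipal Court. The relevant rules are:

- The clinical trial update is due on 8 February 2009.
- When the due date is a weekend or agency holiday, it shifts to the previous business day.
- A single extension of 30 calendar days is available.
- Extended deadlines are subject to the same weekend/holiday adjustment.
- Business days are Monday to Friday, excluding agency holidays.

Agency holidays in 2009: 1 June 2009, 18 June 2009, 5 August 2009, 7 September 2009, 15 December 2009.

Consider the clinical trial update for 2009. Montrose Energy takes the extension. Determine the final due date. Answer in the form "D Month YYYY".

6 March 2009

The stated deadline is 8 February 2009.
8 February 2009 is a Sunday; the preceding business day is 6 February 2009 (Friday).
The 30-calendar-day extension moves the deadline from 6 February 2009 to 8 March 2009.
8 March 2009 falls on a Sunday. Rolling to the preceding business day gives 6 March 2009, a Friday.
Deadline: 6 March 2009.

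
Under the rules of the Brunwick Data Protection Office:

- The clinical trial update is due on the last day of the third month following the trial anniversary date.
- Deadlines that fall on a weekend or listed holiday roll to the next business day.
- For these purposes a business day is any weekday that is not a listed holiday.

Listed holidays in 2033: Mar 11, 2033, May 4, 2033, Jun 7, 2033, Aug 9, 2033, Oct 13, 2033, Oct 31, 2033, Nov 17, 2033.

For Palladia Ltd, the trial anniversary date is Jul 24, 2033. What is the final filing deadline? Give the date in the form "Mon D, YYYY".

3 months after Jul 24, 2033 falls in October 2033; the last day of that month is Oct 31, 2033.
Oct 31, 2033 falls on a listed holiday. Rolling to the next business day gives Nov 1, 2033, a Tuesday.
The final due date is Nov 1, 2033.

Nov 1, 2033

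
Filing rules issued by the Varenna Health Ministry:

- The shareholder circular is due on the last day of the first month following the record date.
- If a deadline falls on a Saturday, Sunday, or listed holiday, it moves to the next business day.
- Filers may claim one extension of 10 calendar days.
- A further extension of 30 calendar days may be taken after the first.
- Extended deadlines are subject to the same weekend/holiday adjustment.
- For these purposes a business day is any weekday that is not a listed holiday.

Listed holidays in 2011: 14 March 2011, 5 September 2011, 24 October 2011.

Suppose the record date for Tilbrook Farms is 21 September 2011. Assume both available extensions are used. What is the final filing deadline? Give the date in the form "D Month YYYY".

12 December 2011

The first month after 21 September 2011 is October 2011, whose last day is 31 October 2011.
31 October 2011 falls on a Monday, which is a business day, so no adjustment is needed.
The 10-calendar-day extension moves the deadline from 31 October 2011 to 10 November 2011.
10 November 2011 (Thursday) is already a business day.
Add the 30 calendar-day extension to 10 November 2011: 10 December 2011.
10 December 2011 is a Saturday; the next business day is 12 December 2011 (Monday).
So the filing is due 12 December 2011.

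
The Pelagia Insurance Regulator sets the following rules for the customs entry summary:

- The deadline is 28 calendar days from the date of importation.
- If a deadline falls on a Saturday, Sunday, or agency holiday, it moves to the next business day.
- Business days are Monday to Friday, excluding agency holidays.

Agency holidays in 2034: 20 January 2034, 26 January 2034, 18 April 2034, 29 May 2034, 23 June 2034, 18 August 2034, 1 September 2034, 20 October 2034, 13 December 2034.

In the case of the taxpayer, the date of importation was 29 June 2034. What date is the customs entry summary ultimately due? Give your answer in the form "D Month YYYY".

28 calendar days after 29 June 2034 is 27 July 2034.
Since 27 July 2034 is a Thursday and not a holiday, the date is unchanged.
Final deadline: 27 July 2034.

27 July 2034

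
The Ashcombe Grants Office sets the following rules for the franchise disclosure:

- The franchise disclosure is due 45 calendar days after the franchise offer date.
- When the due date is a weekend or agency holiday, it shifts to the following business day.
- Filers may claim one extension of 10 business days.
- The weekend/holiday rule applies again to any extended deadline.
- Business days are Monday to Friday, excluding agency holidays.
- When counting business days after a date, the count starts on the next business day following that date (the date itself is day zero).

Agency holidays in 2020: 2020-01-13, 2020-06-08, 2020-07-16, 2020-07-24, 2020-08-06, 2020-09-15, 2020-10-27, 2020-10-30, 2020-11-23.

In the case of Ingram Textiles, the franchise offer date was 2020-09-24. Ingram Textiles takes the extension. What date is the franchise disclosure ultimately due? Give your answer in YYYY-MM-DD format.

2020-11-24

45 calendar days after 2020-09-24 is 2020-11-08.
Because 2020-11-08 is a Sunday, the deadline becomes 2020-11-09 (Monday).
Counting 10 further business days from 2020-11-09 reaches 2020-11-24.
2020-11-24 (Tuesday) is already a business day.
The final due date is 2020-11-24.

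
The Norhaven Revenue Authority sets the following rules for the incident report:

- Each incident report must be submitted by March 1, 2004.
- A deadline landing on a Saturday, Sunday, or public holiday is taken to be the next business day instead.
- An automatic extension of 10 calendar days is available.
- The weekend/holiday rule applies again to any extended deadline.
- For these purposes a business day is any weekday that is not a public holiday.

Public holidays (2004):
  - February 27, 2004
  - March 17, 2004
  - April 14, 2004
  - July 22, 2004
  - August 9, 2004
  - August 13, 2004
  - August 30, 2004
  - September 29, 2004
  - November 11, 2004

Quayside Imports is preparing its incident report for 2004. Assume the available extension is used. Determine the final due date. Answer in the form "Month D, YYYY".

The stated deadline is March 1, 2004.
Since March 1, 2004 is a Monday and not a holiday, the date is unchanged.
With the 10-day extension, March 1, 2004 becomes March 11, 2004.
March 11, 2004 is a Thursday and not a listed holiday, so it stands.
So the filing is due March 11, 2004.

March 11, 2004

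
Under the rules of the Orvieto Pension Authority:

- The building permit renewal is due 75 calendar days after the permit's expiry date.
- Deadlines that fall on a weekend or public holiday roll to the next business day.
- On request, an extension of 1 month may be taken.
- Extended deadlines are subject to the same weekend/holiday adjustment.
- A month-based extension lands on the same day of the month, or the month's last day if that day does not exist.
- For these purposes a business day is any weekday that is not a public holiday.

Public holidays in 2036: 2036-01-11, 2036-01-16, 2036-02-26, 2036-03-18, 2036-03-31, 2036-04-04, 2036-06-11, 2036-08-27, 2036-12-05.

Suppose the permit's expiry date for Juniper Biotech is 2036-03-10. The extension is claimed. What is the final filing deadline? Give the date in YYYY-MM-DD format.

2036-06-26

From 2036-03-10, 75 calendar days later is 2036-05-24.
2036-05-24 is a Saturday, so it moves to the next business day, 2036-05-26 (Monday).
Applying the 1 month extension: 1 month after 2036-05-26 is 2036-06-26.
Since 2036-06-26 is a Thursday and not a holiday, the date is unchanged.
The final due date is 2036-06-26.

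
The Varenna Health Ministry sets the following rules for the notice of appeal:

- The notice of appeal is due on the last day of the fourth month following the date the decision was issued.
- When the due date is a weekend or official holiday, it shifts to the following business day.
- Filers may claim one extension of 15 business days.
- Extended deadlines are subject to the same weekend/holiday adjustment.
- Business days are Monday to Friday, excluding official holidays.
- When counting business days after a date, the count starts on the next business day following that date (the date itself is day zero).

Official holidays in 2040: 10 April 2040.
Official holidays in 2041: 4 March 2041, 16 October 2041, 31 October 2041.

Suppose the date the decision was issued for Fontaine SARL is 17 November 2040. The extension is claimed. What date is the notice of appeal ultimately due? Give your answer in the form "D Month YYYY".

4 months after 17 November 2040 falls in March 2041; the last day of that month is 31 March 2041.
31 March 2041 falls on a Sunday. Rolling to the next business day gives 1 April 2041, a Monday.
Counting 15 further business days from 1 April 2041 reaches 22 April 2041.
22 April 2041 falls on a Monday, which is a business day, so no adjustment is needed.
The final due date is 22 April 2041.

22 April 2041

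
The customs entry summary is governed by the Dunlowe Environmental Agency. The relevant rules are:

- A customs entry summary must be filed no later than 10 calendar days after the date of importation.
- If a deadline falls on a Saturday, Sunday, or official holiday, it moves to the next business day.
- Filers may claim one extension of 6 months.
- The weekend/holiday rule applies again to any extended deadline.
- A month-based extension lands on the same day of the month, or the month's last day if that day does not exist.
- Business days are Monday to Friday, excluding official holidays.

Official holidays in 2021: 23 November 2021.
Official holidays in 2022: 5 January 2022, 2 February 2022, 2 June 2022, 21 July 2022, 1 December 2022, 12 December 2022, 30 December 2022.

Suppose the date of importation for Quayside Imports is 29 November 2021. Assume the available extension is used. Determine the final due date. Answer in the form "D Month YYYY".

9 June 2022

10 calendar days after 29 November 2021 is 9 December 2021.
9 December 2021 falls on a Thursday, which is a business day, so no adjustment is needed.
Applying the 6 months extension: 6 months after 9 December 2021 is 9 June 2022.
9 June 2022 falls on a Thursday, which is a business day, so no adjustment is needed.
The final due date is 9 June 2022.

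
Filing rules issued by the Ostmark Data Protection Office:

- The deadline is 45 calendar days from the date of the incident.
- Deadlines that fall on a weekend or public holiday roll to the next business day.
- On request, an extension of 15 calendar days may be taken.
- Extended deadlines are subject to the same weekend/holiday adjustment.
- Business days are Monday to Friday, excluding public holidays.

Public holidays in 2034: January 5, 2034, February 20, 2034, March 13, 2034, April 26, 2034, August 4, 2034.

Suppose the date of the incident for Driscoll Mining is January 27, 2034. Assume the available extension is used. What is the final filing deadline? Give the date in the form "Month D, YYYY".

March 29, 2034

45 calendar days after January 27, 2034 is March 13, 2034.
March 13, 2034 falls on a listed holiday. Rolling to the next business day gives March 14, 2034, a Tuesday.
Add the 15 calendar-day extension to March 14, 2034: March 29, 2034.
March 29, 2034 falls on a Wednesday, which is a business day, so no adjustment is needed.
So the filing is due March 29, 2034.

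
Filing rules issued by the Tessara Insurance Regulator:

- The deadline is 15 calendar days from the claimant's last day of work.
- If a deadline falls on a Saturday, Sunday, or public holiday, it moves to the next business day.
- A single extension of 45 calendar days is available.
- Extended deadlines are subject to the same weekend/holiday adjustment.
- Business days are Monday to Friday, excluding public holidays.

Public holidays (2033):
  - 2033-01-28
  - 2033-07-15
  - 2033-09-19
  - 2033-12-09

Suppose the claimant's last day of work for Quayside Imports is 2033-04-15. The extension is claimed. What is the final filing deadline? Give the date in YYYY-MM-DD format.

From 2033-04-15, 15 calendar days later is 2033-04-30.
2033-04-30 is a Saturday; the next business day is 2033-05-02 (Monday).
With the 45-day extension, 2033-05-02 becomes 2033-06-16.
2033-06-16 (Thursday) is already a business day.
Final deadline: 2033-06-16.

2033-06-16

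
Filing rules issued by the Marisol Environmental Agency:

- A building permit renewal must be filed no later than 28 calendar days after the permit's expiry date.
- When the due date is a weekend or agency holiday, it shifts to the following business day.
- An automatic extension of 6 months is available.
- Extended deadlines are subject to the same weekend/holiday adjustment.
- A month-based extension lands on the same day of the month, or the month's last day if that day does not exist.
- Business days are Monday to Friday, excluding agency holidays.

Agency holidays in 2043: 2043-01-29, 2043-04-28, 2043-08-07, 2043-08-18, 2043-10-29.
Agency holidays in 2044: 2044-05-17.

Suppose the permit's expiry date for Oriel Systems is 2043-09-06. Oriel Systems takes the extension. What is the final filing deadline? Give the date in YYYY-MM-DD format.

2044-04-05

From 2043-09-06, 28 calendar days later is 2043-10-04.
2043-10-04 is a Sunday; the next business day is 2043-10-05 (Monday).
Applying the 6 months extension: 6 months after 2043-10-05 is 2044-04-05.
2044-04-05 falls on a Tuesday, which is a business day, so no adjustment is needed.
Final deadline: 2044-04-05.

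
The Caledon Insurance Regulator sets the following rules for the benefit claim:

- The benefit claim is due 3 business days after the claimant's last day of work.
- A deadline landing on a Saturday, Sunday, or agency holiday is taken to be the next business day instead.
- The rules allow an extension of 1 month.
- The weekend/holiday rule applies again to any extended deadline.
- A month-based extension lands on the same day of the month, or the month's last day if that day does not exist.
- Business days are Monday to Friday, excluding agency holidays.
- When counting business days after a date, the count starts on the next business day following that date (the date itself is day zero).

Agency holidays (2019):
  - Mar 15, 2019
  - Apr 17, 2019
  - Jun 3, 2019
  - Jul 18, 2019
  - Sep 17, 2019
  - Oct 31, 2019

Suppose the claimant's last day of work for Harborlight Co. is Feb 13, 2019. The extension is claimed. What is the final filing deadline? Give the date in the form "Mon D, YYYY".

Mar 18, 2019

Starting the day after Feb 13, 2019 and counting 3 business days lands on Feb 18, 2019.
Since Feb 18, 2019 is a Monday and not a holiday, the date is unchanged.
Applying the 1 month extension: 1 month after Feb 18, 2019 is Mar 18, 2019.
Mar 18, 2019 falls on a Monday, which is a business day, so no adjustment is needed.
Final deadline: Mar 18, 2019.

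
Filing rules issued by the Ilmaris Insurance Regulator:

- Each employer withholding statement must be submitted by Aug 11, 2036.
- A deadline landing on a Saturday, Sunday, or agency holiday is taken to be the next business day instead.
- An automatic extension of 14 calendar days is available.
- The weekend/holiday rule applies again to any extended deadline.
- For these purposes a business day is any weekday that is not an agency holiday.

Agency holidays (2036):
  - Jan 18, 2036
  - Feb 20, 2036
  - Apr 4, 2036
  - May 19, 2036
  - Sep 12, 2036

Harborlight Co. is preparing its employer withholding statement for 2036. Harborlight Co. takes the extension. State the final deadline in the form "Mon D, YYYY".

The stated deadline is Aug 11, 2036.
Aug 11, 2036 is a Monday and not a listed holiday, so it stands.
Add the 14 calendar-day extension to Aug 11, 2036: Aug 25, 2036.
Since Aug 25, 2036 is a Monday and not a holiday, the date is unchanged.
Final deadline: Aug 25, 2036.

Aug 25, 2036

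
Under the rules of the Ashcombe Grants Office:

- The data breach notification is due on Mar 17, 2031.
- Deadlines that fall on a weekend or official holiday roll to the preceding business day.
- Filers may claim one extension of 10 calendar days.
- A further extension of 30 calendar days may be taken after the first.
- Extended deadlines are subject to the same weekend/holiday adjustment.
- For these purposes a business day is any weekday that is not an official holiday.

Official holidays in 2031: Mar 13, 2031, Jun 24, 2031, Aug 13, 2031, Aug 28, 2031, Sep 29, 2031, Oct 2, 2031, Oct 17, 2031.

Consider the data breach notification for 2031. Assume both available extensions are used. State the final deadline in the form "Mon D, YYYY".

The statutory due date is Mar 17, 2031.
Mar 17, 2031 (Monday) is already a business day.
Add the 10 calendar-day extension to Mar 17, 2031: Mar 27, 2031.
Mar 27, 2031 (Thursday) is already a business day.
With the 30-day extension, Mar 27, 2031 becomes Apr 26, 2031.
Because Apr 26, 2031 is a Saturday, the deadline becomes Apr 25, 2031 (Friday).
So the filing is due Apr 25, 2031.

Apr 25, 2031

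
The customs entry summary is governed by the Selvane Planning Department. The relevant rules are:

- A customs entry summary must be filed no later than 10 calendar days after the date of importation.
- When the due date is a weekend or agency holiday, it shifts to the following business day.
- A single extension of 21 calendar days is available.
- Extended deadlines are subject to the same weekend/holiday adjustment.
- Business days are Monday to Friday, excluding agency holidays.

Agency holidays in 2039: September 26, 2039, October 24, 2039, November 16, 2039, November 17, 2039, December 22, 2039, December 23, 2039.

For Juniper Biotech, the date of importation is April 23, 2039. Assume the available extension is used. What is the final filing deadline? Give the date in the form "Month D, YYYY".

Adding 10 calendar days to April 23, 2039 gives May 3, 2039.
May 3, 2039 falls on a Tuesday, which is a business day, so no adjustment is needed.
Add the 21 calendar-day extension to May 3, 2039: May 24, 2039.
May 24, 2039 is a Tuesday and not a listed holiday, so it stands.
Deadline: May 24, 2039.

May 24, 2039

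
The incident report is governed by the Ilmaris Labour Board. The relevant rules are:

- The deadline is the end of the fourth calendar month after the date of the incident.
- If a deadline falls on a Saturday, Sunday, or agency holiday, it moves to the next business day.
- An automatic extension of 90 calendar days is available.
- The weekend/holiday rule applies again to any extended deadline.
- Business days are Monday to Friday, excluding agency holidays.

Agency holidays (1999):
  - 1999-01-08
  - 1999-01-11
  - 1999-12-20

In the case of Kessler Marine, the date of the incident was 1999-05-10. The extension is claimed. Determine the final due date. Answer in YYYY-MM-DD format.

1999-12-29

4 months after 1999-05-10 is September 1999; that month ends on 1999-09-30.
1999-09-30 is a Thursday and not a listed holiday, so it stands.
Add the 90 calendar-day extension to 1999-09-30: 1999-12-29.
1999-12-29 is a Wednesday and not a listed holiday, so it stands.
The final due date is 1999-12-29.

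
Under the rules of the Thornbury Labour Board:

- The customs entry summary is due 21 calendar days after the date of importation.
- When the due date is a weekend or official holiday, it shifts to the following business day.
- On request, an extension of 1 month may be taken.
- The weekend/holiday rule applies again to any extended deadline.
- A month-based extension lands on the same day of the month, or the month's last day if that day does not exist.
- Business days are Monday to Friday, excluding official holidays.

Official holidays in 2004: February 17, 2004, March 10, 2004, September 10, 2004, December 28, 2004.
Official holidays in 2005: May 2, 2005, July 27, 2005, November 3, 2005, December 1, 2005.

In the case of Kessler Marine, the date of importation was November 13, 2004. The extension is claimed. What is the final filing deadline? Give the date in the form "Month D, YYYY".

21 calendar days after November 13, 2004 is December 4, 2004.
December 4, 2004 is a Saturday, so it moves to the next business day, December 6, 2004 (Monday).
Add 1 month to December 6, 2004: January 6, 2005.
January 6, 2005 (Thursday) is already a business day.
So the filing is due January 6, 2005.

January 6, 2005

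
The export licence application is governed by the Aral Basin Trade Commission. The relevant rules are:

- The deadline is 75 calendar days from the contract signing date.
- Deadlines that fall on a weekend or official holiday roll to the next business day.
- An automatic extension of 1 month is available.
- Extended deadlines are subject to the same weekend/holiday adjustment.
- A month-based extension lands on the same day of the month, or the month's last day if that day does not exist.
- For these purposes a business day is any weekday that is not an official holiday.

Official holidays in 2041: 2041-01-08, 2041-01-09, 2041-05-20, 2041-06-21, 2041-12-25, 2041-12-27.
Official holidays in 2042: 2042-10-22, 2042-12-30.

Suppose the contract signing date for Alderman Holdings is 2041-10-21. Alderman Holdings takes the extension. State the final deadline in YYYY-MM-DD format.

Trigger date 2041-10-21 + 75 calendar days = 2042-01-04.
2042-01-04 is a Saturday, so it moves to the next business day, 2042-01-06 (Monday).
Applying the 1 month extension: 1 month after 2042-01-06 is 2042-02-06.
2042-02-06 (Thursday) is already a business day.
Final deadline: 2042-02-06.

2042-02-06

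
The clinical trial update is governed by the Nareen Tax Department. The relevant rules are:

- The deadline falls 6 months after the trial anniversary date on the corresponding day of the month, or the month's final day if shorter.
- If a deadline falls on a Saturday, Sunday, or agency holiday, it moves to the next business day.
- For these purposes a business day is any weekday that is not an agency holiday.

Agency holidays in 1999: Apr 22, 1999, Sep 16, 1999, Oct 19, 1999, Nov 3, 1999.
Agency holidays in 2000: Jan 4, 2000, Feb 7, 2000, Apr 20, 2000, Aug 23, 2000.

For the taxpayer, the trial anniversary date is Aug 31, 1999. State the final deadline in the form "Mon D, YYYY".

Moving 6 months forward from Aug 31, 1999 on the corresponding day gives Feb 29, 2000 (day 31 does not exist in February, so the month's last day is used).
Feb 29, 2000 (Tuesday) is already a business day.
So the filing is due Feb 29, 2000.

Feb 29, 2000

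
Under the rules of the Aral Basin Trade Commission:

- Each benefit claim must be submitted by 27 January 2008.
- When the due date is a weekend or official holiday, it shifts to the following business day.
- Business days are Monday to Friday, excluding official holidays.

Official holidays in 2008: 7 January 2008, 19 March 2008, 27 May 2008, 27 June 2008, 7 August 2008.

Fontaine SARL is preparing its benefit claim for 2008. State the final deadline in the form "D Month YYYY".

The statutory due date is 27 January 2008.
Because 27 January 2008 is a Sunday, the deadline becomes 28 January 2008 (Monday).
So the filing is due 28 January 2008.

28 January 2008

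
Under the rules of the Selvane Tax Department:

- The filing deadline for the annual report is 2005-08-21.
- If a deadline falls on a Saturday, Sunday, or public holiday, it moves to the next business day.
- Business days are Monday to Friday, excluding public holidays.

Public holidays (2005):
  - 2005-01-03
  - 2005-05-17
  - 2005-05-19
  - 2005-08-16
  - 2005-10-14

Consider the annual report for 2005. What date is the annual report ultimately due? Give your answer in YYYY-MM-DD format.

The stated deadline is 2005-08-21.
2005-08-21 is a Sunday; the next business day is 2005-08-22 (Monday).
Deadline: 2005-08-22.

2005-08-22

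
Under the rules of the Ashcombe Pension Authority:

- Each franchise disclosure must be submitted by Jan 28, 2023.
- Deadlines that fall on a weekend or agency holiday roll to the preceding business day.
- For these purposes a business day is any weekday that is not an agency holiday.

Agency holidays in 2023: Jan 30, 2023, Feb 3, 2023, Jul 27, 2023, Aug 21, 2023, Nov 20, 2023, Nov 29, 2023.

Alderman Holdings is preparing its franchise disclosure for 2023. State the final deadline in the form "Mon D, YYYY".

Jan 27, 2023

The stated deadline is Jan 28, 2023.
Jan 28, 2023 is a Saturday; the preceding business day is Jan 27, 2023 (Friday).
Final deadline: Jan 27, 2023.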